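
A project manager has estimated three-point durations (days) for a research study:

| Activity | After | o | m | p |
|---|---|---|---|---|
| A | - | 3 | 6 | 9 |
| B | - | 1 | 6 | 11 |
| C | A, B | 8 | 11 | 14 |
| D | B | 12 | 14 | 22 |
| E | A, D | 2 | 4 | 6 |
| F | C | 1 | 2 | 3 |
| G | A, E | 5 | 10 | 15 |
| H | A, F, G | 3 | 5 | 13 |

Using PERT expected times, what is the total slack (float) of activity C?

te_A = (3 + 4·6 + 9)/6 = 36/6 = 6
te_B = (1 + 4·6 + 11)/6 = 36/6 = 6
te_C = (8 + 4·11 + 14)/6 = 66/6 = 11
te_D = (12 + 4·14 + 22)/6 = 90/6 = 15
te_E = (2 + 4·4 + 6)/6 = 24/6 = 4
te_F = (1 + 4·2 + 3)/6 = 12/6 = 2
te_G = (5 + 4·10 + 15)/6 = 60/6 = 10
te_H = (3 + 4·5 + 13)/6 = 36/6 = 6

Forward pass:
ES_A = 0; EF_A = 6
ES_B = 0; EF_B = 6
ES_C = max(EF_A=6, EF_B=6) = 6; EF_C = 6+11 = 17
ES_D = 6; EF_D = 6+15 = 21
ES_E = max(EF_A=6, EF_D=21) = 21; EF_E = 21+4 = 25
ES_F = 17; EF_F = 17+2 = 19
ES_G = max(EF_A=6, EF_E=25) = 25; EF_G = 25+10 = 35
ES_H = max(EF_A=6, EF_F=19, EF_G=35) = 35; EF_H = 35+6 = 41
Expected project duration μ = 41 days. Critical path: B → D → E → G → H.

Backward pass:
LF_H = 41; LS_H = 41−6 = 35
LF_G = LS_H = 35; LS_G = 35−10 = 25
LF_F = LS_H = 35; LS_F = 35−2 = 33
LF_E = LS_G = 25; LS_E = 25−4 = 21
LF_D = LS_E = 21; LS_D = 21−15 = 6
LF_C = LS_F = 33; LS_C = 33−11 = 22
LF_B = min(LS_C=22, LS_D=6) = 6; LS_B = 6−6 = 0
LF_A = min(LS_C=22, LS_E=21, LS_G=25, LS_H=35) = 21; LS_A = 21−6 = 15
Slack_C = LS_C − ES_C = 22 − 6 = 16

16 days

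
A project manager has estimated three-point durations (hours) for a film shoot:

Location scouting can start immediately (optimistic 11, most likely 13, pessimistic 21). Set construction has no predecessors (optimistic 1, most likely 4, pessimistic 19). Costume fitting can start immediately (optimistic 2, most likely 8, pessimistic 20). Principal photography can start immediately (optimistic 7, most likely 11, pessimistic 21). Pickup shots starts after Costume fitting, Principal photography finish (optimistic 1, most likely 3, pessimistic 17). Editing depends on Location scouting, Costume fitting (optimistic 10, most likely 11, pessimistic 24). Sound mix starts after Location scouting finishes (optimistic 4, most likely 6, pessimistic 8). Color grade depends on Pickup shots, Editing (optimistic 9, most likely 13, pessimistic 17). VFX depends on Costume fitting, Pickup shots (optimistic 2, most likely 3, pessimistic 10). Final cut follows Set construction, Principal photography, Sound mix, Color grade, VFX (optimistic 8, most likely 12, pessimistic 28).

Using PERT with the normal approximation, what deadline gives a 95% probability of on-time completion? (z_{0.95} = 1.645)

te_Location scouting = (11 + 4·13 + 21)/6 = 84/6 = 14; σ²_Location scouting = ((21−11)/6)² = 2.778
te_Set construction = (1 + 4·4 + 19)/6 = 36/6 = 6; σ²_Set construction = ((19−1)/6)² = 9.000
te_Costume fitting = (2 + 4·8 + 20)/6 = 54/6 = 9; σ²_Costume fitting = ((20−2)/6)² = 9.000
te_Principal photography = (7 + 4·11 + 21)/6 = 72/6 = 12; σ²_Principal photography = ((21−7)/6)² = 5.444
te_Pickup shots = (1 + 4·3 + 17)/6 = 30/6 = 5; σ²_Pickup shots = ((17−1)/6)² = 7.111
te_Editing = (10 + 4·11 + 24)/6 = 78/6 = 13; σ²_Editing = ((24−10)/6)² = 5.444
te_Sound mix = (4 + 4·6 + 8)/6 = 36/6 = 6; σ²_Sound mix = ((8−4)/6)² = 0.444
te_Color grade = (9 + 4·13 + 17)/6 = 78/6 = 13; σ²_Color grade = ((17−9)/6)² = 1.778
te_VFX = (2 + 4·3 + 10)/6 = 24/6 = 4; σ²_VFX = ((10−2)/6)² = 1.778
te_Final cut = (8 + 4·12 + 28)/6 = 84/6 = 14; σ²_Final cut = ((28−8)/6)² = 11.111

Forward pass:
ES_Location scouting = 0; EF_Location scouting = 14
ES_Set construction = 0; EF_Set construction = 6
ES_Costume fitting = 0; EF_Costume fitting = 9
ES_Principal photography = 0; EF_Principal photography = 12
ES_Pickup shots = max(EF_Costume fitting=9, EF_Principal photography=12) = 12; EF_Pickup shots = 12+5 = 17
ES_Editing = max(EF_Location scouting=14, EF_Costume fitting=9) = 14; EF_Editing = 14+13 = 27
ES_Sound mix = 14; EF_Sound mix = 14+6 = 20
ES_Color grade = max(EF_Pickup shots=17, EF_Editing=27) = 27; EF_Color grade = 27+13 = 40
ES_VFX = max(EF_Costume fitting=9, EF_Pickup shots=17) = 17; EF_VFX = 17+4 = 21
ES_Final cut = max(EF_Set construction=6, EF_Principal photography=12, EF_Sound mix=20, EF_Color grade=40, EF_VFX=21) = 40; EF_Final cut = 40+14 = 54
Expected project duration μ = 54 hours. Critical path: Location scouting → Editing → Color grade → Final cut.

Variance along critical path = 2.778 + 5.444 + 1.778 + 11.111 = 21.111; σ = 4.595 hours.
D = μ + z·σ = 54 + 1.645·4.595 = 61.6 hours

61.6 hours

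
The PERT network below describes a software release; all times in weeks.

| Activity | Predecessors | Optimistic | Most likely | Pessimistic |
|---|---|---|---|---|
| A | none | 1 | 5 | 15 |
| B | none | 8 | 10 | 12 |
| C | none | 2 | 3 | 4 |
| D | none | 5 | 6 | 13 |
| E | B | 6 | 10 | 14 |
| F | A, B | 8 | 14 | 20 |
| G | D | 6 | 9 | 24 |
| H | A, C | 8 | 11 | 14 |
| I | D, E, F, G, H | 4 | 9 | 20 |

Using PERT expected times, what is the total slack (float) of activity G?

6 weeks

te_A = (1 + 4·5 + 15)/6 = 36/6 = 6
te_B = (8 + 4·10 + 12)/6 = 60/6 = 10
te_C = (2 + 4·3 + 4)/6 = 18/6 = 3
te_D = (5 + 4·6 + 13)/6 = 42/6 = 7
te_E = (6 + 4·10 + 14)/6 = 60/6 = 10
te_F = (8 + 4·14 + 20)/6 = 84/6 = 14
te_G = (6 + 4·9 + 24)/6 = 66/6 = 11
te_H = (8 + 4·11 + 14)/6 = 66/6 = 11
te_I = (4 + 4·9 + 20)/6 = 60/6 = 10

Forward pass:
ES_A = 0; EF_A = 6
ES_B = 0; EF_B = 10
ES_C = 0; EF_C = 3
ES_D = 0; EF_D = 7
ES_E = 10; EF_E = 10+10 = 20
ES_F = max(EF_A=6, EF_B=10) = 10; EF_F = 10+14 = 24
ES_G = 7; EF_G = 7+11 = 18
ES_H = max(EF_A=6, EF_C=3) = 6; EF_H = 6+11 = 17
ES_I = max(EF_D=7, EF_E=20, EF_F=24, EF_G=18, EF_H=17) = 24; EF_I = 24+10 = 34
Expected project duration μ = 34 weeks. Critical path: B → F → I.

Backward pass:
LF_I = 34; LS_I = 34−10 = 24
LF_H = LS_I = 24; LS_H = 24−11 = 13
LF_G = LS_I = 24; LS_G = 24−11 = 13
LF_F = LS_I = 24; LS_F = 24−14 = 10
LF_E = LS_I = 24; LS_E = 24−10 = 14
LF_D = min(LS_G=13, LS_I=24) = 13; LS_D = 13−7 = 6
LF_C = LS_H = 13; LS_C = 13−3 = 10
LF_B = min(LS_E=14, LS_F=10) = 10; LS_B = 10−10 = 0
LF_A = min(LS_F=10, LS_H=13) = 10; LS_A = 10−6 = 4
Slack_G = LS_G − ES_G = 13 − 7 = 6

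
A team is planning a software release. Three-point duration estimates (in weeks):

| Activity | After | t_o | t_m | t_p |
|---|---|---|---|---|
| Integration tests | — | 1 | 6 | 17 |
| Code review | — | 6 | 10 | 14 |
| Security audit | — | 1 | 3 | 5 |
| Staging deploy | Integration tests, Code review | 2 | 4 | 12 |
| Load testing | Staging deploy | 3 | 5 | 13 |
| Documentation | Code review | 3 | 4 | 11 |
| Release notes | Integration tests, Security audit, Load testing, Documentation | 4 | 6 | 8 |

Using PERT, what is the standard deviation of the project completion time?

te_Integration tests = (1 + 4·6 + 17)/6 = 42/6 = 7; σ²_Integration tests = ((17−1)/6)² = 7.111
te_Code review = (6 + 4·10 + 14)/6 = 60/6 = 10; σ²_Code review = ((14−6)/6)² = 1.778
te_Security audit = (1 + 4·3 + 5)/6 = 18/6 = 3; σ²_Security audit = ((5−1)/6)² = 0.444
te_Staging deploy = (2 + 4·4 + 12)/6 = 30/6 = 5; σ²_Staging deploy = ((12−2)/6)² = 2.778
te_Load testing = (3 + 4·5 + 13)/6 = 36/6 = 6; σ²_Load testing = ((13−3)/6)² = 2.778
te_Documentation = (3 + 4·4 + 11)/6 = 30/6 = 5; σ²_Documentation = ((11−3)/6)² = 1.778
te_Release notes = (4 + 4·6 + 8)/6 = 36/6 = 6; σ²_Release notes = ((8−4)/6)² = 0.444

Forward pass:
ES_Integration tests = 0; EF_Integration tests = 7
ES_Code review = 0; EF_Code review = 10
ES_Security audit = 0; EF_Security audit = 3
ES_Staging deploy = max(EF_Integration tests=7, EF_Code review=10) = 10; EF_Staging deploy = 10+5 = 15
ES_Load testing = 15; EF_Load testing = 15+6 = 21
ES_Documentation = 10; EF_Documentation = 10+5 = 15
ES_Release notes = max(EF_Integration tests=7, EF_Security audit=3, EF_Load testing=21, EF_Documentation=15) = 21; EF_Release notes = 21+6 = 27
Expected project duration μ = 27 weeks. Critical path: Code review → Staging deploy → Load testing → Release notes.

Variance along critical path = 1.778 + 2.778 + 2.778 + 0.444 = 7.778
σ = √7.778 = 2.789 weeks

2.79 weeks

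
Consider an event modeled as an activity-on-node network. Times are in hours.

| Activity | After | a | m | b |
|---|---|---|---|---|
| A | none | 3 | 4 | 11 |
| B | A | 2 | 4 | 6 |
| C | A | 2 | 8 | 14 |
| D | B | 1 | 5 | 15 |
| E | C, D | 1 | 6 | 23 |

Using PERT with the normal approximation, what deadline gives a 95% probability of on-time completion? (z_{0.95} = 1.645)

te_A = (3 + 4·4 + 11)/6 = 30/6 = 5; σ²_A = ((11−3)/6)² = 1.778
te_B = (2 + 4·4 + 6)/6 = 24/6 = 4; σ²_B = ((6−2)/6)² = 0.444
te_C = (2 + 4·8 + 14)/6 = 48/6 = 8; σ²_C = ((14−2)/6)² = 4.000
te_D = (1 + 4·5 + 15)/6 = 36/6 = 6; σ²_D = ((15−1)/6)² = 5.444
te_E = (1 + 4·6 + 23)/6 = 48/6 = 8; σ²_E = ((23−1)/6)² = 13.444

Forward pass:
ES_A = 0; EF_A = 5
ES_B = 5; EF_B = 5+4 = 9
ES_C = 5; EF_C = 5+8 = 13
ES_D = 9; EF_D = 9+6 = 15
ES_E = max(EF_C=13, EF_D=15) = 15; EF_E = 15+8 = 23
Expected project duration μ = 23 hours. Critical path: A → B → D → E.

Variance along critical path = 1.778 + 0.444 + 5.444 + 13.444 = 21.111; σ = 4.595 hours.
D = μ + z·σ = 23 + 1.645·4.595 = 30.6 hours

30.6 hours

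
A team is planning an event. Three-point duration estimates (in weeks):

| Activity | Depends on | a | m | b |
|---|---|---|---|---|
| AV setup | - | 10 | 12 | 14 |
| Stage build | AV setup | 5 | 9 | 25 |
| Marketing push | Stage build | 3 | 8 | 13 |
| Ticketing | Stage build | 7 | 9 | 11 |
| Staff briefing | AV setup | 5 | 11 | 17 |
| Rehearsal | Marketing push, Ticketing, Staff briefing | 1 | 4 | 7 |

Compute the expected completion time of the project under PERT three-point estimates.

te_AV setup = (10 + 4·12 + 14)/6 = 72/6 = 12
te_Stage build = (5 + 4·9 + 25)/6 = 66/6 = 11
te_Marketing push = (3 + 4·8 + 13)/6 = 48/6 = 8
te_Ticketing = (7 + 4·9 + 11)/6 = 54/6 = 9
te_Staff briefing = (5 + 4·11 + 17)/6 = 66/6 = 11
te_Rehearsal = (1 + 4·4 + 7)/6 = 24/6 = 4

Forward pass:
ES_AV setup = 0; EF_AV setup = 12
ES_Stage build = 12; EF_Stage build = 12+11 = 23
ES_Marketing push = 23; EF_Marketing push = 23+8 = 31
ES_Ticketing = 23; EF_Ticketing = 23+9 = 32
ES_Staff briefing = 12; EF_Staff briefing = 12+11 = 23
ES_Rehearsal = max(EF_Marketing push=31, EF_Ticketing=32, EF_Staff briefing=23) = 32; EF_Rehearsal = 32+4 = 36
Expected project duration μ = 36 weeks. Critical path: AV setup → Stage build → Ticketing → Rehearsal.

36 weeks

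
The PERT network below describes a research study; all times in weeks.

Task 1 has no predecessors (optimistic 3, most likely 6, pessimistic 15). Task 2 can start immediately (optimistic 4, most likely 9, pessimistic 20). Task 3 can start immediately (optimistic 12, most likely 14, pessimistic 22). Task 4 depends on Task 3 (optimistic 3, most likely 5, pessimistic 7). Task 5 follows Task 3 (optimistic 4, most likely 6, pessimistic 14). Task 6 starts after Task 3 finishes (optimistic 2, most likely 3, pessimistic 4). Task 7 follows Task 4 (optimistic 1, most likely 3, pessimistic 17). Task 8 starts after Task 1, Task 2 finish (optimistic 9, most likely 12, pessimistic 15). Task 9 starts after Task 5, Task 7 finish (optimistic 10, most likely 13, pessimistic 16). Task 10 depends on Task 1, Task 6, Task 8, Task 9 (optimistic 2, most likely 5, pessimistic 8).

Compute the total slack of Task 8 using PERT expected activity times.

te_Task 1 = (3 + 4·6 + 15)/6 = 42/6 = 7
te_Task 2 = (4 + 4·9 + 20)/6 = 60/6 = 10
te_Task 3 = (12 + 4·14 + 22)/6 = 90/6 = 15
te_Task 4 = (3 + 4·5 + 7)/6 = 30/6 = 5
te_Task 5 = (4 + 4·6 + 14)/6 = 42/6 = 7
te_Task 6 = (2 + 4·3 + 4)/6 = 18/6 = 3
te_Task 7 = (1 + 4·3 + 17)/6 = 30/6 = 5
te_Task 8 = (9 + 4·12 + 15)/6 = 72/6 = 12
te_Task 9 = (10 + 4·13 + 16)/6 = 78/6 = 13
te_Task 10 = (2 + 4·5 + 8)/6 = 30/6 = 5

Forward pass:
ES_Task 1 = 0; EF_Task 1 = 7
ES_Task 2 = 0; EF_Task 2 = 10
ES_Task 3 = 0; EF_Task 3 = 15
ES_Task 4 = 15; EF_Task 4 = 15+5 = 20
ES_Task 5 = 15; EF_Task 5 = 15+7 = 22
ES_Task 6 = 15; EF_Task 6 = 15+3 = 18
ES_Task 7 = 20; EF_Task 7 = 20+5 = 25
ES_Task 8 = max(EF_Task 1=7, EF_Task 2=10) = 10; EF_Task 8 = 10+12 = 22
ES_Task 9 = max(EF_Task 5=22, EF_Task 7=25) = 25; EF_Task 9 = 25+13 = 38
ES_Task 10 = max(EF_Task 1=7, EF_Task 6=18, EF_Task 8=22, EF_Task 9=38) = 38; EF_Task 10 = 38+5 = 43
Expected project duration μ = 43 weeks. Critical path: Task 3 → Task 4 → Task 7 → Task 9 → Task 10.

Backward pass:
LF_Task 10 = 43; LS_Task 10 = 43−5 = 38
LF_Task 9 = LS_Task 10 = 38; LS_Task 9 = 38−13 = 25
LF_Task 8 = LS_Task 10 = 38; LS_Task 8 = 38−12 = 26
LF_Task 7 = LS_Task 9 = 25; LS_Task 7 = 25−5 = 20
LF_Task 6 = LS_Task 10 = 38; LS_Task 6 = 38−3 = 35
LF_Task 5 = LS_Task 9 = 25; LS_Task 5 = 25−7 = 18
LF_Task 4 = LS_Task 7 = 20; LS_Task 4 = 20−5 = 15
LF_Task 3 = min(LS_Task 4=15, LS_Task 5=18, LS_Task 6=35) = 15; LS_Task 3 = 15−15 = 0
LF_Task 2 = LS_Task 8 = 26; LS_Task 2 = 26−10 = 16
LF_Task 1 = min(LS_Task 8=26, LS_Task 10=38) = 26; LS_Task 1 = 26−7 = 19
Slack_Task 8 = LS_Task 8 − ES_Task 8 = 26 − 10 = 16

16 weeks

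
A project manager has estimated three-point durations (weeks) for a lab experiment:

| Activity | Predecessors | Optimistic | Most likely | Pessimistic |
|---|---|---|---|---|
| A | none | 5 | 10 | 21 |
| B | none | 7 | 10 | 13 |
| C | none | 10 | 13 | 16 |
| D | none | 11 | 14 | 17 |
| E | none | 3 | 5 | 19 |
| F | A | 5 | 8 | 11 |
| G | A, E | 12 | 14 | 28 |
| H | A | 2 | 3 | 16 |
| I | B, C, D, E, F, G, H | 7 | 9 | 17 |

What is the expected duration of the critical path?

te_A = (5 + 4·10 + 21)/6 = 66/6 = 11
te_B = (7 + 4·10 + 13)/6 = 60/6 = 10
te_C = (10 + 4·13 + 16)/6 = 78/6 = 13
te_D = (11 + 4·14 + 17)/6 = 84/6 = 14
te_E = (3 + 4·5 + 19)/6 = 42/6 = 7
te_F = (5 + 4·8 + 11)/6 = 48/6 = 8
te_G = (12 + 4·14 + 28)/6 = 96/6 = 16
te_H = (2 + 4·3 + 16)/6 = 30/6 = 5
te_I = (7 + 4·9 + 17)/6 = 60/6 = 10

Forward pass:
ES_A = 0; EF_A = 11
ES_B = 0; EF_B = 10
ES_C = 0; EF_C = 13
ES_D = 0; EF_D = 14
ES_E = 0; EF_E = 7
ES_F = 11; EF_F = 11+8 = 19
ES_G = max(EF_A=11, EF_E=7) = 11; EF_G = 11+16 = 27
ES_H = 11; EF_H = 11+5 = 16
ES_I = max(EF_B=10, EF_C=13, EF_D=14, EF_E=7, EF_F=19, EF_G=27, EF_H=16) = 27; EF_I = 27+10 = 37
Expected project duration μ = 37 weeks. Critical path: A → G → I.

37 weeks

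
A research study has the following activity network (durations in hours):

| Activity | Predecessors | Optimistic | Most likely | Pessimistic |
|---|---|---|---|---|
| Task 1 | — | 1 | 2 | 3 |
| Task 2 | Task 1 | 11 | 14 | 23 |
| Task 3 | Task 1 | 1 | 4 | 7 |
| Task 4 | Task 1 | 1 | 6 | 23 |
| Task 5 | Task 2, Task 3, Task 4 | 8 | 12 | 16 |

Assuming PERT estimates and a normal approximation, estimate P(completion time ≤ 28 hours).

0.340

te_Task 1 = (1 + 4·2 + 3)/6 = 12/6 = 2; σ²_Task 1 = ((3−1)/6)² = 0.111
te_Task 2 = (11 + 4·14 + 23)/6 = 90/6 = 15; σ²_Task 2 = ((23−11)/6)² = 4.000
te_Task 3 = (1 + 4·4 + 7)/6 = 24/6 = 4; σ²_Task 3 = ((7−1)/6)² = 1.000
te_Task 4 = (1 + 4·6 + 23)/6 = 48/6 = 8; σ²_Task 4 = ((23−1)/6)² = 13.444
te_Task 5 = (8 + 4·12 + 16)/6 = 72/6 = 12; σ²_Task 5 = ((16−8)/6)² = 1.778

Forward pass:
ES_Task 1 = 0; EF_Task 1 = 2
ES_Task 2 = 2; EF_Task 2 = 2+15 = 17
ES_Task 3 = 2; EF_Task 3 = 2+4 = 6
ES_Task 4 = 2; EF_Task 4 = 2+8 = 10
ES_Task 5 = max(EF_Task 2=17, EF_Task 3=6, EF_Task 4=10) = 17; EF_Task 5 = 17+12 = 29
Expected project duration μ = 29 hours. Critical path: Task 1 → Task 2 → Task 5.

Variance along critical path = 0.111 + 4.000 + 1.778 = 5.889; σ = √5.889 = 2.427 hours.
Z = (28 − 29) / 2.427 = -0.412
P(T ≤ 28) = Φ(-0.412) ≈ 0.340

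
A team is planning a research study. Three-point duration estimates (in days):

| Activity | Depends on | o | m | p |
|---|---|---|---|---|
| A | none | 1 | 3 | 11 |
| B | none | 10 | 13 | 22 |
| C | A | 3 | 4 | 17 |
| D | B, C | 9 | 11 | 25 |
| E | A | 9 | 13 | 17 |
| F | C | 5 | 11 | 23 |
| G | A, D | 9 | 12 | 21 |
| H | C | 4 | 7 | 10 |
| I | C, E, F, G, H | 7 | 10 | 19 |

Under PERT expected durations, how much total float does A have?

te_A = (1 + 4·3 + 11)/6 = 24/6 = 4
te_B = (10 + 4·13 + 22)/6 = 84/6 = 14
te_C = (3 + 4·4 + 17)/6 = 36/6 = 6
te_D = (9 + 4·11 + 25)/6 = 78/6 = 13
te_E = (9 + 4·13 + 17)/6 = 78/6 = 13
te_F = (5 + 4·11 + 23)/6 = 72/6 = 12
te_G = (9 + 4·12 + 21)/6 = 78/6 = 13
te_H = (4 + 4·7 + 10)/6 = 42/6 = 7
te_I = (7 + 4·10 + 19)/6 = 66/6 = 11

Forward pass:
ES_A = 0; EF_A = 4
ES_B = 0; EF_B = 14
ES_C = 4; EF_C = 4+6 = 10
ES_D = max(EF_B=14, EF_C=10) = 14; EF_D = 14+13 = 27
ES_E = 4; EF_E = 4+13 = 17
ES_F = 10; EF_F = 10+12 = 22
ES_G = max(EF_A=4, EF_D=27) = 27; EF_G = 27+13 = 40
ES_H = 10; EF_H = 10+7 = 17
ES_I = max(EF_C=10, EF_E=17, EF_F=22, EF_G=40, EF_H=17) = 40; EF_I = 40+11 = 51
Expected project duration μ = 51 days. Critical path: B → D → G → I.

Backward pass:
LF_I = 51; LS_I = 51−11 = 40
LF_H = LS_I = 40; LS_H = 40−7 = 33
LF_G = LS_I = 40; LS_G = 40−13 = 27
LF_F = LS_I = 40; LS_F = 40−12 = 28
LF_E = LS_I = 40; LS_E = 40−13 = 27
LF_D = LS_G = 27; LS_D = 27−13 = 14
LF_C = min(LS_D=14, LS_F=28, LS_H=33, LS_I=40) = 14; LS_C = 14−6 = 8
LF_B = LS_D = 14; LS_B = 14−14 = 0
LF_A = min(LS_C=8, LS_E=27, LS_G=27) = 8; LS_A = 8−4 = 4
Slack_A = LS_A − ES_A = 4 − 0 = 4

4 days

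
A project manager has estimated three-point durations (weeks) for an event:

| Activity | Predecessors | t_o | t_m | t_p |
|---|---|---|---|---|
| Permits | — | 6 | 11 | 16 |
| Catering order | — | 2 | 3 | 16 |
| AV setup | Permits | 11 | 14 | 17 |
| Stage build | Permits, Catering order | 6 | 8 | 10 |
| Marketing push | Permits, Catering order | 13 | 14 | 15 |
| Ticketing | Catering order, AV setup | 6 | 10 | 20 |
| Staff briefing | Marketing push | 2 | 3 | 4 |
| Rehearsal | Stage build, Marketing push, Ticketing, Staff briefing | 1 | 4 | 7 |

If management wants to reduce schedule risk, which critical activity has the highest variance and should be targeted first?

Ticketing

te_Permits = (6 + 4·11 + 16)/6 = 66/6 = 11; σ²_Permits = ((16−6)/6)² = 2.778
te_Catering order = (2 + 4·3 + 16)/6 = 30/6 = 5; σ²_Catering order = ((16−2)/6)² = 5.444
te_AV setup = (11 + 4·14 + 17)/6 = 84/6 = 14; σ²_AV setup = ((17−11)/6)² = 1.000
te_Stage build = (6 + 4·8 + 10)/6 = 48/6 = 8; σ²_Stage build = ((10−6)/6)² = 0.444
te_Marketing push = (13 + 4·14 + 15)/6 = 84/6 = 14; σ²_Marketing push = ((15−13)/6)² = 0.111
te_Ticketing = (6 + 4·10 + 20)/6 = 66/6 = 11; σ²_Ticketing = ((20−6)/6)² = 5.444
te_Staff briefing = (2 + 4·3 + 4)/6 = 18/6 = 3; σ²_Staff briefing = ((4−2)/6)² = 0.111
te_Rehearsal = (1 + 4·4 + 7)/6 = 24/6 = 4; σ²_Rehearsal = ((7−1)/6)² = 1.000

Forward pass:
ES_Permits = 0; EF_Permits = 11
ES_Catering order = 0; EF_Catering order = 5
ES_AV setup = 11; EF_AV setup = 11+14 = 25
ES_Stage build = max(EF_Permits=11, EF_Catering order=5) = 11; EF_Stage build = 11+8 = 19
ES_Marketing push = max(EF_Permits=11, EF_Catering order=5) = 11; EF_Marketing push = 11+14 = 25
ES_Ticketing = max(EF_Catering order=5, EF_AV setup=25) = 25; EF_Ticketing = 25+11 = 36
ES_Staff briefing = 25; EF_Staff briefing = 25+3 = 28
ES_Rehearsal = max(EF_Stage build=19, EF_Marketing push=25, EF_Ticketing=36, EF_Staff briefing=28) = 36; EF_Rehearsal = 36+4 = 40
Expected project duration μ = 40 weeks. Critical path: Permits → AV setup → Ticketing → Rehearsal.

Variances on critical path: σ²_Permits=2.778, σ²_AV setup=1.000, σ²_Ticketing=5.444, σ²_Rehearsal=1.000.
Largest is σ²_Ticketing = 5.444.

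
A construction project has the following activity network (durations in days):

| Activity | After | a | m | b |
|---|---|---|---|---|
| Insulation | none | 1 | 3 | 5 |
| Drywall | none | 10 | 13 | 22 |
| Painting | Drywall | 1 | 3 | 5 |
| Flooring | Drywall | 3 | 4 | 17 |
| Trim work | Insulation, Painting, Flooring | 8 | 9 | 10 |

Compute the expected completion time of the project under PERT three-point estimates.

29 days

te_Insulation = (1 + 4·3 + 5)/6 = 18/6 = 3
te_Drywall = (10 + 4·13 + 22)/6 = 84/6 = 14
te_Painting = (1 + 4·3 + 5)/6 = 18/6 = 3
te_Flooring = (3 + 4·4 + 17)/6 = 36/6 = 6
te_Trim work = (8 + 4·9 + 10)/6 = 54/6 = 9

Forward pass:
ES_Insulation = 0; EF_Insulation = 3
ES_Drywall = 0; EF_Drywall = 14
ES_Painting = 14; EF_Painting = 14+3 = 17
ES_Flooring = 14; EF_Flooring = 14+6 = 20
ES_Trim work = max(EF_Insulation=3, EF_Painting=17, EF_Flooring=20) = 20; EF_Trim work = 20+9 = 29
Expected project duration μ = 29 days. Critical path: Drywall → Flooring → Trim work.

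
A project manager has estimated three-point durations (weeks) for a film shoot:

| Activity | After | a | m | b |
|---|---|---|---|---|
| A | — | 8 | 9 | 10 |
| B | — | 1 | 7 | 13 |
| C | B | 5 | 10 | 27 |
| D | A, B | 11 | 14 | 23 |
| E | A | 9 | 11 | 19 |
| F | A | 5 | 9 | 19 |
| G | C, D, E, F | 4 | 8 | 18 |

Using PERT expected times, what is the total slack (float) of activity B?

te_A = (8 + 4·9 + 10)/6 = 54/6 = 9
te_B = (1 + 4·7 + 13)/6 = 42/6 = 7
te_C = (5 + 4·10 + 27)/6 = 72/6 = 12
te_D = (11 + 4·14 + 23)/6 = 90/6 = 15
te_E = (9 + 4·11 + 19)/6 = 72/6 = 12
te_F = (5 + 4·9 + 19)/6 = 60/6 = 10
te_G = (4 + 4·8 + 18)/6 = 54/6 = 9

Forward pass:
ES_A = 0; EF_A = 9
ES_B = 0; EF_B = 7
ES_C = 7; EF_C = 7+12 = 19
ES_D = max(EF_A=9, EF_B=7) = 9; EF_D = 9+15 = 24
ES_E = 9; EF_E = 9+12 = 21
ES_F = 9; EF_F = 9+10 = 19
ES_G = max(EF_C=19, EF_D=24, EF_E=21, EF_F=19) = 24; EF_G = 24+9 = 33
Expected project duration μ = 33 weeks. Critical path: A → D → G.

Backward pass:
LF_G = 33; LS_G = 33−9 = 24
LF_F = LS_G = 24; LS_F = 24−10 = 14
LF_E = LS_G = 24; LS_E = 24−12 = 12
LF_D = LS_G = 24; LS_D = 24−15 = 9
LF_C = LS_G = 24; LS_C = 24−12 = 12
LF_B = min(LS_C=12, LS_D=9) = 9; LS_B = 9−7 = 2
LF_A = min(LS_D=9, LS_E=12, LS_F=14) = 9; LS_A = 9−9 = 0
Slack_B = LS_B − ES_B = 2 − 0 = 2

2 weeks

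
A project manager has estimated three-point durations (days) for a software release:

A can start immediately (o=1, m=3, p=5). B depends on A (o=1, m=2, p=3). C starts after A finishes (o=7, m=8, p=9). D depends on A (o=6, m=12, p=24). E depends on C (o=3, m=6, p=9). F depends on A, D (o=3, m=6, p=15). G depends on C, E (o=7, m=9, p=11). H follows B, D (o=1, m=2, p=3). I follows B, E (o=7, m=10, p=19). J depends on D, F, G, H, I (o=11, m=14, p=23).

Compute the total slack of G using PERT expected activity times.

te_A = (1 + 4·3 + 5)/6 = 18/6 = 3
te_B = (1 + 4·2 + 3)/6 = 12/6 = 2
te_C = (7 + 4·8 + 9)/6 = 48/6 = 8
te_D = (6 + 4·12 + 24)/6 = 78/6 = 13
te_E = (3 + 4·6 + 9)/6 = 36/6 = 6
te_F = (3 + 4·6 + 15)/6 = 42/6 = 7
te_G = (7 + 4·9 + 11)/6 = 54/6 = 9
te_H = (1 + 4·2 + 3)/6 = 12/6 = 2
te_I = (7 + 4·10 + 19)/6 = 66/6 = 11
te_J = (11 + 4·14 + 23)/6 = 90/6 = 15

Forward pass:
ES_A = 0; EF_A = 3
ES_B = 3; EF_B = 3+2 = 5
ES_C = 3; EF_C = 3+8 = 11
ES_D = 3; EF_D = 3+13 = 16
ES_E = 11; EF_E = 11+6 = 17
ES_F = max(EF_A=3, EF_D=16) = 16; EF_F = 16+7 = 23
ES_G = max(EF_C=11, EF_E=17) = 17; EF_G = 17+9 = 26
ES_H = max(EF_B=5, EF_D=16) = 16; EF_H = 16+2 = 18
ES_I = max(EF_B=5, EF_E=17) = 17; EF_I = 17+11 = 28
ES_J = max(EF_D=16, EF_F=23, EF_G=26, EF_H=18, EF_I=28) = 28; EF_J = 28+15 = 43
Expected project duration μ = 43 days. Critical path: A → C → E → I → J.

Backward pass:
LF_J = 43; LS_J = 43−15 = 28
LF_I = LS_J = 28; LS_I = 28−11 = 17
LF_H = LS_J = 28; LS_H = 28−2 = 26
LF_G = LS_J = 28; LS_G = 28−9 = 19
LF_F = LS_J = 28; LS_F = 28−7 = 21
LF_E = min(LS_G=19, LS_I=17) = 17; LS_E = 17−6 = 11
LF_D = min(LS_F=21, LS_H=26, LS_J=28) = 21; LS_D = 21−13 = 8
LF_C = min(LS_E=11, LS_G=19) = 11; LS_C = 11−8 = 3
LF_B = min(LS_H=26, LS_I=17) = 17; LS_B = 17−2 = 15
LF_A = min(LS_B=15, LS_C=3, LS_D=8, LS_F=21) = 3; LS_A = 3−3 = 0
Slack_G = LS_G − ES_G = 19 − 17 = 2

2 days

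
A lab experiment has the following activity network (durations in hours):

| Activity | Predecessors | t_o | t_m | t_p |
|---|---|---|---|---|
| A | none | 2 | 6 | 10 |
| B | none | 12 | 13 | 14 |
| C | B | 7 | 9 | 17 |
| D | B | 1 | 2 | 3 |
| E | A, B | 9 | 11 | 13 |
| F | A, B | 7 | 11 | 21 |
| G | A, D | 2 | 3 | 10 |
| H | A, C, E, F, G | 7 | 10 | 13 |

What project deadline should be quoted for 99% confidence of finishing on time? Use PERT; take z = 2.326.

te_A = (2 + 4·6 + 10)/6 = 36/6 = 6; σ²_A = ((10−2)/6)² = 1.778
te_B = (12 + 4·13 + 14)/6 = 78/6 = 13; σ²_B = ((14−12)/6)² = 0.111
te_C = (7 + 4·9 + 17)/6 = 60/6 = 10; σ²_C = ((17−7)/6)² = 2.778
te_D = (1 + 4·2 + 3)/6 = 12/6 = 2; σ²_D = ((3−1)/6)² = 0.111
te_E = (9 + 4·11 + 13)/6 = 66/6 = 11; σ²_E = ((13−9)/6)² = 0.444
te_F = (7 + 4·11 + 21)/6 = 72/6 = 12; σ²_F = ((21−7)/6)² = 5.444
te_G = (2 + 4·3 + 10)/6 = 24/6 = 4; σ²_G = ((10−2)/6)² = 1.778
te_H = (7 + 4·10 + 13)/6 = 60/6 = 10; σ²_H = ((13−7)/6)² = 1.000

Forward pass:
ES_A = 0; EF_A = 6
ES_B = 0; EF_B = 13
ES_C = 13; EF_C = 13+10 = 23
ES_D = 13; EF_D = 13+2 = 15
ES_E = max(EF_A=6, EF_B=13) = 13; EF_E = 13+11 = 24
ES_F = max(EF_A=6, EF_B=13) = 13; EF_F = 13+12 = 25
ES_G = max(EF_A=6, EF_D=15) = 15; EF_G = 15+4 = 19
ES_H = max(EF_A=6, EF_C=23, EF_E=24, EF_F=25, EF_G=19) = 25; EF_H = 25+10 = 35
Expected project duration μ = 35 hours. Critical path: B → F → H.

Variance along critical path = 0.111 + 5.444 + 1.000 = 6.556; σ = 2.560 hours.
D = μ + z·σ = 35 + 2.326·2.560 = 41.0 hours

41.0 hours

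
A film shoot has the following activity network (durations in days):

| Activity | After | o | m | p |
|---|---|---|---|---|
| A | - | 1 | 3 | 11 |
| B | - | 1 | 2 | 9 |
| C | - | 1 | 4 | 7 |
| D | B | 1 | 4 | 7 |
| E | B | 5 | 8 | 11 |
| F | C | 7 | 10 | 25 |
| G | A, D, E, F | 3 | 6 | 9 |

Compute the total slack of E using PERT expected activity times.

te_A = (1 + 4·3 + 11)/6 = 24/6 = 4
te_B = (1 + 4·2 + 9)/6 = 18/6 = 3
te_C = (1 + 4·4 + 7)/6 = 24/6 = 4
te_D = (1 + 4·4 + 7)/6 = 24/6 = 4
te_E = (5 + 4·8 + 11)/6 = 48/6 = 8
te_F = (7 + 4·10 + 25)/6 = 72/6 = 12
te_G = (3 + 4·6 + 9)/6 = 36/6 = 6

Forward pass:
ES_A = 0; EF_A = 4
ES_B = 0; EF_B = 3
ES_C = 0; EF_C = 4
ES_D = 3; EF_D = 3+4 = 7
ES_E = 3; EF_E = 3+8 = 11
ES_F = 4; EF_F = 4+12 = 16
ES_G = max(EF_A=4, EF_D=7, EF_E=11, EF_F=16) = 16; EF_G = 16+6 = 22
Expected project duration μ = 22 days. Critical path: C → F → G.

Backward pass:
LF_G = 22; LS_G = 22−6 = 16
LF_F = LS_G = 16; LS_F = 16−12 = 4
LF_E = LS_G = 16; LS_E = 16−8 = 8
LF_D = LS_G = 16; LS_D = 16−4 = 12
LF_C = LS_F = 4; LS_C = 4−4 = 0
LF_B = min(LS_D=12, LS_E=8) = 8; LS_B = 8−3 = 5
LF_A = LS_G = 16; LS_A = 16−4 = 12
Slack_E = LS_E − ES_E = 8 − 3 = 5

5 days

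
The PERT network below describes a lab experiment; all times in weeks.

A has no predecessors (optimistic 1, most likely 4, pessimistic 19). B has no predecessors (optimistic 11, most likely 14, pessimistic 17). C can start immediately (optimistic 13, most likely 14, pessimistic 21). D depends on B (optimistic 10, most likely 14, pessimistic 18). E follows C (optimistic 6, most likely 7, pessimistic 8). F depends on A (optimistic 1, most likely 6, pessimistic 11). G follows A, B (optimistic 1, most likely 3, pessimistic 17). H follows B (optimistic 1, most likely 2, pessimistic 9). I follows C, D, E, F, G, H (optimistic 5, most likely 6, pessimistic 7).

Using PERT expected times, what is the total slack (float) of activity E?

6 weeks

te_A = (1 + 4·4 + 19)/6 = 36/6 = 6
te_B = (11 + 4·14 + 17)/6 = 84/6 = 14
te_C = (13 + 4·14 + 21)/6 = 90/6 = 15
te_D = (10 + 4·14 + 18)/6 = 84/6 = 14
te_E = (6 + 4·7 + 8)/6 = 42/6 = 7
te_F = (1 + 4·6 + 11)/6 = 36/6 = 6
te_G = (1 + 4·3 + 17)/6 = 30/6 = 5
te_H = (1 + 4·2 + 9)/6 = 18/6 = 3
te_I = (5 + 4·6 + 7)/6 = 36/6 = 6

Forward pass:
ES_A = 0; EF_A = 6
ES_B = 0; EF_B = 14
ES_C = 0; EF_C = 15
ES_D = 14; EF_D = 14+14 = 28
ES_E = 15; EF_E = 15+7 = 22
ES_F = 6; EF_F = 6+6 = 12
ES_G = max(EF_A=6, EF_B=14) = 14; EF_G = 14+5 = 19
ES_H = 14; EF_H = 14+3 = 17
ES_I = max(EF_C=15, EF_D=28, EF_E=22, EF_F=12, EF_G=19, EF_H=17) = 28; EF_I = 28+6 = 34
Expected project duration μ = 34 weeks. Critical path: B → D → I.

Backward pass:
LF_I = 34; LS_I = 34−6 = 28
LF_H = LS_I = 28; LS_H = 28−3 = 25
LF_G = LS_I = 28; LS_G = 28−5 = 23
LF_F = LS_I = 28; LS_F = 28−6 = 22
LF_E = LS_I = 28; LS_E = 28−7 = 21
LF_D = LS_I = 28; LS_D = 28−14 = 14
LF_C = min(LS_E=21, LS_I=28) = 21; LS_C = 21−15 = 6
LF_B = min(LS_D=14, LS_G=23, LS_H=25) = 14; LS_B = 14−14 = 0
LF_A = min(LS_F=22, LS_G=23) = 22; LS_A = 22−6 = 16
Slack_E = LS_E − ES_E = 21 − 15 = 6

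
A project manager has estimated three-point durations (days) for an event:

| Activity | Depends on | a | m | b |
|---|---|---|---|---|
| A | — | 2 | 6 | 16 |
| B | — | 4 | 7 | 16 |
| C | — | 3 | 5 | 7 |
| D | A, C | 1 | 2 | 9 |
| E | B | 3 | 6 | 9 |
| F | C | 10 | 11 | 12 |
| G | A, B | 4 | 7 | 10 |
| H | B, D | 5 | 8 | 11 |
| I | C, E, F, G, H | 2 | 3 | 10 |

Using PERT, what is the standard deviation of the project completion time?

te_A = (2 + 4·6 + 16)/6 = 42/6 = 7; σ²_A = ((16−2)/6)² = 5.444
te_B = (4 + 4·7 + 16)/6 = 48/6 = 8; σ²_B = ((16−4)/6)² = 4.000
te_C = (3 + 4·5 + 7)/6 = 30/6 = 5; σ²_C = ((7−3)/6)² = 0.444
te_D = (1 + 4·2 + 9)/6 = 18/6 = 3; σ²_D = ((9−1)/6)² = 1.778
te_E = (3 + 4·6 + 9)/6 = 36/6 = 6; σ²_E = ((9−3)/6)² = 1.000
te_F = (10 + 4·11 + 12)/6 = 66/6 = 11; σ²_F = ((12−10)/6)² = 0.111
te_G = (4 + 4·7 + 10)/6 = 42/6 = 7; σ²_G = ((10−4)/6)² = 1.000
te_H = (5 + 4·8 + 11)/6 = 48/6 = 8; σ²_H = ((11−5)/6)² = 1.000
te_I = (2 + 4·3 + 10)/6 = 24/6 = 4; σ²_I = ((10−2)/6)² = 1.778

Forward pass:
ES_A = 0; EF_A = 7
ES_B = 0; EF_B = 8
ES_C = 0; EF_C = 5
ES_D = max(EF_A=7, EF_C=5) = 7; EF_D = 7+3 = 10
ES_E = 8; EF_E = 8+6 = 14
ES_F = 5; EF_F = 5+11 = 16
ES_G = max(EF_A=7, EF_B=8) = 8; EF_G = 8+7 = 15
ES_H = max(EF_B=8, EF_D=10) = 10; EF_H = 10+8 = 18
ES_I = max(EF_C=5, EF_E=14, EF_F=16, EF_G=15, EF_H=18) = 18; EF_I = 18+4 = 22
Expected project duration μ = 22 days. Critical path: A → D → H → I.

Variance along critical path = 5.444 + 1.778 + 1.000 + 1.778 = 10.000
σ = √10.000 = 3.162 days

3.16 days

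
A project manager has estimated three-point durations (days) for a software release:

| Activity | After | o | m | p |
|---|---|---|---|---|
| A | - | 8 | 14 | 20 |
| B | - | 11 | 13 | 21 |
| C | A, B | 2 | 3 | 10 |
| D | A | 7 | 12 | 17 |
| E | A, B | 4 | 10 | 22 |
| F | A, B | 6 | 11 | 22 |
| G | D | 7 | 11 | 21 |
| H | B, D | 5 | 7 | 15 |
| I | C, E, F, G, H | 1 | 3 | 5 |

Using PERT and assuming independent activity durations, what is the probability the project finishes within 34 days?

0.025

te_A = (8 + 4·14 + 20)/6 = 84/6 = 14; σ²_A = ((20−8)/6)² = 4.000
te_B = (11 + 4·13 + 21)/6 = 84/6 = 14; σ²_B = ((21−11)/6)² = 2.778
te_C = (2 + 4·3 + 10)/6 = 24/6 = 4; σ²_C = ((10−2)/6)² = 1.778
te_D = (7 + 4·12 + 17)/6 = 72/6 = 12; σ²_D = ((17−7)/6)² = 2.778
te_E = (4 + 4·10 + 22)/6 = 66/6 = 11; σ²_E = ((22−4)/6)² = 9.000
te_F = (6 + 4·11 + 22)/6 = 72/6 = 12; σ²_F = ((22−6)/6)² = 7.111
te_G = (7 + 4·11 + 21)/6 = 72/6 = 12; σ²_G = ((21−7)/6)² = 5.444
te_H = (5 + 4·7 + 15)/6 = 48/6 = 8; σ²_H = ((15−5)/6)² = 2.778
te_I = (1 + 4·3 + 5)/6 = 18/6 = 3; σ²_I = ((5−1)/6)² = 0.444

Forward pass:
ES_A = 0; EF_A = 14
ES_B = 0; EF_B = 14
ES_C = max(EF_A=14, EF_B=14) = 14; EF_C = 14+4 = 18
ES_D = 14; EF_D = 14+12 = 26
ES_E = max(EF_A=14, EF_B=14) = 14; EF_E = 14+11 = 25
ES_F = max(EF_A=14, EF_B=14) = 14; EF_F = 14+12 = 26
ES_G = 26; EF_G = 26+12 = 38
ES_H = max(EF_B=14, EF_D=26) = 26; EF_H = 26+8 = 34
ES_I = max(EF_C=18, EF_E=25, EF_F=26, EF_G=38, EF_H=34) = 38; EF_I = 38+3 = 41
Expected project duration μ = 41 days. Critical path: A → D → G → I.

Variance along critical path = 4.000 + 2.778 + 5.444 + 0.444 = 12.667; σ = √12.667 = 3.559 days.
Z = (34 − 41) / 3.559 = -1.967
P(T ≤ 34) = Φ(-1.967) ≈ 0.025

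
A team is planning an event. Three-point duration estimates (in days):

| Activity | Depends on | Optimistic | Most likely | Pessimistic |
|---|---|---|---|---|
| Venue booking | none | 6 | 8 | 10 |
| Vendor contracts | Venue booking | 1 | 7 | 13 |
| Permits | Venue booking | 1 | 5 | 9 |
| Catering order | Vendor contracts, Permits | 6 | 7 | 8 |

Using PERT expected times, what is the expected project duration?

22 days

te_Venue booking = (6 + 4·8 + 10)/6 = 48/6 = 8
te_Vendor contracts = (1 + 4·7 + 13)/6 = 42/6 = 7
te_Permits = (1 + 4·5 + 9)/6 = 30/6 = 5
te_Catering order = (6 + 4·7 + 8)/6 = 42/6 = 7

Forward pass:
ES_Venue booking = 0; EF_Venue booking = 8
ES_Vendor contracts = 8; EF_Vendor contracts = 8+7 = 15
ES_Permits = 8; EF_Permits = 8+5 = 13
ES_Catering order = max(EF_Vendor contracts=15, EF_Permits=13) = 15; EF_Catering order = 15+7 = 22
Expected project duration μ = 22 days. Critical path: Venue booking → Vendor contracts → Catering order.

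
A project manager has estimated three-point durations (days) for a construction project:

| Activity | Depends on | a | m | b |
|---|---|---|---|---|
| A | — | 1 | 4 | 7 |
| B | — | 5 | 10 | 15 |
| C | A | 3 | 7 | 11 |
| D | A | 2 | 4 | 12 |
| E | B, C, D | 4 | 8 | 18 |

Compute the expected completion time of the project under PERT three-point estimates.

20 days

te_A = (1 + 4·4 + 7)/6 = 24/6 = 4
te_B = (5 + 4·10 + 15)/6 = 60/6 = 10
te_C = (3 + 4·7 + 11)/6 = 42/6 = 7
te_D = (2 + 4·4 + 12)/6 = 30/6 = 5
te_E = (4 + 4·8 + 18)/6 = 54/6 = 9

Forward pass:
ES_A = 0; EF_A = 4
ES_B = 0; EF_B = 10
ES_C = 4; EF_C = 4+7 = 11
ES_D = 4; EF_D = 4+5 = 9
ES_E = max(EF_B=10, EF_C=11, EF_D=9) = 11; EF_E = 11+9 = 20
Expected project duration μ = 20 days. Critical path: A → C → E.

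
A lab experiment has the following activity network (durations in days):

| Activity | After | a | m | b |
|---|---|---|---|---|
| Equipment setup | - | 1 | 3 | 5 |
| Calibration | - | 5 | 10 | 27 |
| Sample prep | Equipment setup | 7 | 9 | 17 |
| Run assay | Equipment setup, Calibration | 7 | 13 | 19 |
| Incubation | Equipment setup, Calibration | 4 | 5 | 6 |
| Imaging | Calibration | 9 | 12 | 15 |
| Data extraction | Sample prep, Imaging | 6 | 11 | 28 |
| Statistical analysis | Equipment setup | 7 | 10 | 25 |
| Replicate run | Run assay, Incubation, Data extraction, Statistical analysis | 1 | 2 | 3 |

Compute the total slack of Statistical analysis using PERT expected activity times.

te_Equipment setup = (1 + 4·3 + 5)/6 = 18/6 = 3
te_Calibration = (5 + 4·10 + 27)/6 = 72/6 = 12
te_Sample prep = (7 + 4·9 + 17)/6 = 60/6 = 10
te_Run assay = (7 + 4·13 + 19)/6 = 78/6 = 13
te_Incubation = (4 + 4·5 + 6)/6 = 30/6 = 5
te_Imaging = (9 + 4·12 + 15)/6 = 72/6 = 12
te_Data extraction = (6 + 4·11 + 28)/6 = 78/6 = 13
te_Statistical analysis = (7 + 4·10 + 25)/6 = 72/6 = 12
te_Replicate run = (1 + 4·2 + 3)/6 = 12/6 = 2

Forward pass:
ES_Equipment setup = 0; EF_Equipment setup = 3
ES_Calibration = 0; EF_Calibration = 12
ES_Sample prep = 3; EF_Sample prep = 3+10 = 13
ES_Run assay = max(EF_Equipment setup=3, EF_Calibration=12) = 12; EF_Run assay = 12+13 = 25
ES_Incubation = max(EF_Equipment setup=3, EF_Calibration=12) = 12; EF_Incubation = 12+5 = 17
ES_Imaging = 12; EF_Imaging = 12+12 = 24
ES_Data extraction = max(EF_Sample prep=13, EF_Imaging=24) = 24; EF_Data extraction = 24+13 = 37
ES_Statistical analysis = 3; EF_Statistical analysis = 3+12 = 15
ES_Replicate run = max(EF_Run assay=25, EF_Incubation=17, EF_Data extraction=37, EF_Statistical analysis=15) = 37; EF_Replicate run = 37+2 = 39
Expected project duration μ = 39 days. Critical path: Calibration → Imaging → Data extraction → Replicate run.

Backward pass:
LF_Replicate run = 39; LS_Replicate run = 39−2 = 37
LF_Statistical analysis = LS_Replicate run = 37; LS_Statistical analysis = 37−12 = 25
LF_Data extraction = LS_Replicate run = 37; LS_Data extraction = 37−13 = 24
LF_Imaging = LS_Data extraction = 24; LS_Imaging = 24−12 = 12
LF_Incubation = LS_Replicate run = 37; LS_Incubation = 37−5 = 32
LF_Run assay = LS_Replicate run = 37; LS_Run assay = 37−13 = 24
LF_Sample prep = LS_Data extraction = 24; LS_Sample prep = 24−10 = 14
LF_Calibration = min(LS_Run assay=24, LS_Incubation=32, LS_Imaging=12) = 12; LS_Calibration = 12−12 = 0
LF_Equipment setup = min(LS_Sample prep=14, LS_Run assay=24, LS_Incubation=32, LS_Statistical analysis=25) = 14; LS_Equipment setup = 14−3 = 11
Slack_Statistical analysis = LS_Statistical analysis − ES_Statistical analysis = 25 − 3 = 22

22 days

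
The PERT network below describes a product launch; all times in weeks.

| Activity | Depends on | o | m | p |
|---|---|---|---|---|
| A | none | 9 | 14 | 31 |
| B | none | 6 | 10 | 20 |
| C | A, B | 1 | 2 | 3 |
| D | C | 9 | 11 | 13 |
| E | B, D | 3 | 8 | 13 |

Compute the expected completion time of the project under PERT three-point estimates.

te_A = (9 + 4·14 + 31)/6 = 96/6 = 16
te_B = (6 + 4·10 + 20)/6 = 66/6 = 11
te_C = (1 + 4·2 + 3)/6 = 12/6 = 2
te_D = (9 + 4·11 + 13)/6 = 66/6 = 11
te_E = (3 + 4·8 + 13)/6 = 48/6 = 8

Forward pass:
ES_A = 0; EF_A = 16
ES_B = 0; EF_B = 11
ES_C = max(EF_A=16, EF_B=11) = 16; EF_C = 16+2 = 18
ES_D = 18; EF_D = 18+11 = 29
ES_E = max(EF_B=11, EF_D=29) = 29; EF_E = 29+8 = 37
Expected project duration μ = 37 weeks. Critical path: A → C → D → E.

37 weeks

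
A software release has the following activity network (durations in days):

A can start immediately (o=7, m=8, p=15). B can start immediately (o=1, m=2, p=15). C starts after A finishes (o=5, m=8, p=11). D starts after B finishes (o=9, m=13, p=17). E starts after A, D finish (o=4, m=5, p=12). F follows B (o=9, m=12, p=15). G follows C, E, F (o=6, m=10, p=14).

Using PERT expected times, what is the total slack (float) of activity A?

te_A = (7 + 4·8 + 15)/6 = 54/6 = 9
te_B = (1 + 4·2 + 15)/6 = 24/6 = 4
te_C = (5 + 4·8 + 11)/6 = 48/6 = 8
te_D = (9 + 4·13 + 17)/6 = 78/6 = 13
te_E = (4 + 4·5 + 12)/6 = 36/6 = 6
te_F = (9 + 4·12 + 15)/6 = 72/6 = 12
te_G = (6 + 4·10 + 14)/6 = 60/6 = 10

Forward pass:
ES_A = 0; EF_A = 9
ES_B = 0; EF_B = 4
ES_C = 9; EF_C = 9+8 = 17
ES_D = 4; EF_D = 4+13 = 17
ES_E = max(EF_A=9, EF_D=17) = 17; EF_E = 17+6 = 23
ES_F = 4; EF_F = 4+12 = 16
ES_G = max(EF_C=17, EF_E=23, EF_F=16) = 23; EF_G = 23+10 = 33
Expected project duration μ = 33 days. Critical path: B → D → E → G.

Backward pass:
LF_G = 33; LS_G = 33−10 = 23
LF_F = LS_G = 23; LS_F = 23−12 = 11
LF_E = LS_G = 23; LS_E = 23−6 = 17
LF_D = LS_E = 17; LS_D = 17−13 = 4
LF_C = LS_G = 23; LS_C = 23−8 = 15
LF_B = min(LS_D=4, LS_F=11) = 4; LS_B = 4−4 = 0
LF_A = min(LS_C=15, LS_E=17) = 15; LS_A = 15−9 = 6
Slack_A = LS_A − ES_A = 6 − 0 = 6

6 days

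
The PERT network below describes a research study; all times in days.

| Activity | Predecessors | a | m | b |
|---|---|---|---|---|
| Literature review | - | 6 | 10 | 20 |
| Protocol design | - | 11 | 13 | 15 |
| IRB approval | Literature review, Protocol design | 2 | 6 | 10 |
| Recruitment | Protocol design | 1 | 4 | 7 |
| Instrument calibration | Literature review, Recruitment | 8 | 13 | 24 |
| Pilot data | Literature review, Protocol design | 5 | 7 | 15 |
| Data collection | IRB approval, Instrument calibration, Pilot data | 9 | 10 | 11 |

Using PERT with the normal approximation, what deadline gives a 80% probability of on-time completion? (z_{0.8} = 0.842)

43.5 days

te_Literature review = (6 + 4·10 + 20)/6 = 66/6 = 11; σ²_Literature review = ((20−6)/6)² = 5.444
te_Protocol design = (11 + 4·13 + 15)/6 = 78/6 = 13; σ²_Protocol design = ((15−11)/6)² = 0.444
te_IRB approval = (2 + 4·6 + 10)/6 = 36/6 = 6; σ²_IRB approval = ((10−2)/6)² = 1.778
te_Recruitment = (1 + 4·4 + 7)/6 = 24/6 = 4; σ²_Recruitment = ((7−1)/6)² = 1.000
te_Instrument calibration = (8 + 4·13 + 24)/6 = 84/6 = 14; σ²_Instrument calibration = ((24−8)/6)² = 7.111
te_Pilot data = (5 + 4·7 + 15)/6 = 48/6 = 8; σ²_Pilot data = ((15−5)/6)² = 2.778
te_Data collection = (9 + 4·10 + 11)/6 = 60/6 = 10; σ²_Data collection = ((11−9)/6)² = 0.111

Forward pass:
ES_Literature review = 0; EF_Literature review = 11
ES_Protocol design = 0; EF_Protocol design = 13
ES_IRB approval = max(EF_Literature review=11, EF_Protocol design=13) = 13; EF_IRB approval = 13+6 = 19
ES_Recruitment = 13; EF_Recruitment = 13+4 = 17
ES_Instrument calibration = max(EF_Literature review=11, EF_Recruitment=17) = 17; EF_Instrument calibration = 17+14 = 31
ES_Pilot data = max(EF_Literature review=11, EF_Protocol design=13) = 13; EF_Pilot data = 13+8 = 21
ES_Data collection = max(EF_IRB approval=19, EF_Instrument calibration=31, EF_Pilot data=21) = 31; EF_Data collection = 31+10 = 41
Expected project duration μ = 41 days. Critical path: Protocol design → Recruitment → Instrument calibration → Data collection.

Variance along critical path = 0.444 + 1.000 + 7.111 + 0.111 = 8.667; σ = 2.944 days.
D = μ + z·σ = 41 + 0.842·2.944 = 43.5 days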